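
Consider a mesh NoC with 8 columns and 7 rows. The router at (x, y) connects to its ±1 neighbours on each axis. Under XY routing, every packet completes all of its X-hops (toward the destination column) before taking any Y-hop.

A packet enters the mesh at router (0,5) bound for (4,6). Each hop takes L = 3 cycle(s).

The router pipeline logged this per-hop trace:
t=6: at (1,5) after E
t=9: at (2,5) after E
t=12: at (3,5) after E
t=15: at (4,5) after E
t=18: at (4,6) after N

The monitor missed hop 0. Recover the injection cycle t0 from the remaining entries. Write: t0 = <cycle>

At hop 1 the cycle is 6; in general cyc_k = t0 + kL.
Subtract one hop: t0 = 6 − 3 = 3.

t0 = 3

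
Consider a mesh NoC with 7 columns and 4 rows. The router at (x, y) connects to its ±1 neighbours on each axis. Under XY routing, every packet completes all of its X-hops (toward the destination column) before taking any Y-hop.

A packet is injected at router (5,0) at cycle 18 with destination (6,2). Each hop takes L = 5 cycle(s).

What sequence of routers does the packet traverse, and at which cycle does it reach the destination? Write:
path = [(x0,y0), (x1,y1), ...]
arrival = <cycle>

t=18: at (5,0)
t=23: at (6,0) after E
t=28: at (6,1) after N
t=33: at (6,2) after N

path = [(5,0), (6,0), (6,1), (6,2)]
arrival = 33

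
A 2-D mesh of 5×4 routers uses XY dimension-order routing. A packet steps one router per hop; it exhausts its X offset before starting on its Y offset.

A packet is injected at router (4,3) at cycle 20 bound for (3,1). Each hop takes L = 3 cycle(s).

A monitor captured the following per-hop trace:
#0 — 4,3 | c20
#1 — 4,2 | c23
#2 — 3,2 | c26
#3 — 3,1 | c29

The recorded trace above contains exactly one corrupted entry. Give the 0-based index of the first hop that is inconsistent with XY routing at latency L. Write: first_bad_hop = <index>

hop 1: step (+0,-1), +3 cyc — BAD: Y-move but x=4≠3

first_bad_hop = 1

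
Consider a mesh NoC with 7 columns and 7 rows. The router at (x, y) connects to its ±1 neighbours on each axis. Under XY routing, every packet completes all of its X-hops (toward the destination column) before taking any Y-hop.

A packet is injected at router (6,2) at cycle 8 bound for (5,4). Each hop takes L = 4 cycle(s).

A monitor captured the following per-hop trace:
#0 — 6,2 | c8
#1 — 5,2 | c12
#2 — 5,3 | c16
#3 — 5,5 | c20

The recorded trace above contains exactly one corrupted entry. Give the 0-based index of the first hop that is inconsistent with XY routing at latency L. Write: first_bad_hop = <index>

  1: Δx=-1 Δy=+0 Δt=4 [ok]
  2: Δx=+0 Δy=+1 Δt=4 [ok]
  3: Δx=+0 Δy=+2 Δt=4 [BAD: non-unit step]

first_bad_hop = 3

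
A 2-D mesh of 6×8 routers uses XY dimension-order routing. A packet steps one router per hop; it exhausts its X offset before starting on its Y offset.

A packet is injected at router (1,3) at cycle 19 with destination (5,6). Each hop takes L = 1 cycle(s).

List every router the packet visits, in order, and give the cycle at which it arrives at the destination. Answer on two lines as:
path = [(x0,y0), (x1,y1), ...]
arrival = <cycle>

hop 0: (1,3) @ cyc 19
hop 1: (2,3) @ cyc 20  [E]
hop 2: (3,3) @ cyc 21  [E]
hop 3: (4,3) @ cyc 22  [E]
hop 4: (5,3) @ cyc 23  [E]
hop 5: (5,4) @ cyc 24  [N]
hop 6: (5,5) @ cyc 25  [N]
hop 7: (5,6) @ cyc 26  [N]

path = [(1,3), (2,3), (3,3), (4,3), (5,3), (5,4), (5,5), (5,6)]
arrival = 26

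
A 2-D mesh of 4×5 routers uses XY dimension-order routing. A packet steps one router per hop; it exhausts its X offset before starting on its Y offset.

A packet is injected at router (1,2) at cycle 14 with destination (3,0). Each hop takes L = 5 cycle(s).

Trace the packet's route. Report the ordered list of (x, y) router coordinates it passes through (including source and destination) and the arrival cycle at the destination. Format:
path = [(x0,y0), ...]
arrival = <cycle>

path = [(1,2), (2,2), (3,2), (3,1), (3,0)]
arrival = 34

t=14: at (1,2)
t=19: at (2,2) after E
t=24: at (3,2) after E
t=29: at (3,1) after S
t=34: at (3,0) after S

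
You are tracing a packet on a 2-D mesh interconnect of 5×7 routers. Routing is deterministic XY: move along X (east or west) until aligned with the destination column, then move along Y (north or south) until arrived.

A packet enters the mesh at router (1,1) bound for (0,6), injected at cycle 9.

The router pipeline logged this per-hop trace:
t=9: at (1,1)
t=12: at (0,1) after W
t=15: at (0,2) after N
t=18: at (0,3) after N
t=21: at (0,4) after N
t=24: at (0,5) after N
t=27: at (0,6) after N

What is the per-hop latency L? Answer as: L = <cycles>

From hop 0 (9) to hop 1 (12): +3 cycles.
One hop costs L cycles, so L = 3.

L = 3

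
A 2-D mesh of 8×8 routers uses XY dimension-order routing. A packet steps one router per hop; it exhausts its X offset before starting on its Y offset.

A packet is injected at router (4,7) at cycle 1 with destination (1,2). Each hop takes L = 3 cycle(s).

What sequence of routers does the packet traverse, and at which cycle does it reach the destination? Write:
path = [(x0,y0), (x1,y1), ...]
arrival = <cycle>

t=1: at (4,7)
t=4: at (3,7) after W
t=7: at (2,7) after W
t=10: at (1,7) after W
t=13: at (1,6) after S
t=16: at (1,5) after S
t=19: at (1,4) after S
t=22: at (1,3) after S
t=25: at (1,2) after S

path = [(4,7), (3,7), (2,7), (1,7), (1,6), (1,5), (1,4), (1,3), (1,2)]
arrival = 25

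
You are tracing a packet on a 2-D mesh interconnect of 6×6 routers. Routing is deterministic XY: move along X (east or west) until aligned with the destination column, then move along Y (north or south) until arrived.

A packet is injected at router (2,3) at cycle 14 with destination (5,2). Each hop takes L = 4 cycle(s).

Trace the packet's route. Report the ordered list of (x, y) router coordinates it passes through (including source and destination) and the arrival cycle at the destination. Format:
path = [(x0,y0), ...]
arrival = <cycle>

path = [(2,3), (3,3), (4,3), (5,3), (5,2)]
arrival = 30

hop 0: (2,3) @ cyc 14
hop 1: (3,3) @ cyc 18  [E]
hop 2: (4,3) @ cyc 22  [E]
hop 3: (5,3) @ cyc 26  [E]
hop 4: (5,2) @ cyc 30  [S]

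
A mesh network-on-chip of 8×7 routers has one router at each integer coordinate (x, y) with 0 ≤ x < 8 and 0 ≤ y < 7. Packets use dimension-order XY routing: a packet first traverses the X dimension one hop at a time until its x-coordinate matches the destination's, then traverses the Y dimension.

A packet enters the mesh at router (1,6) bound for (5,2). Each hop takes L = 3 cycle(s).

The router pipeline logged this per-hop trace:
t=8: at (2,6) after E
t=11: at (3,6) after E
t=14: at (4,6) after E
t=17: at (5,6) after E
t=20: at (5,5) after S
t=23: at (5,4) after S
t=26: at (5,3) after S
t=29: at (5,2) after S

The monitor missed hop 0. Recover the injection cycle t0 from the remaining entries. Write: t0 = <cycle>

Hop 1 reached at cycle 8; hop k is at t0 + k·L.
Therefore t0 = 8 − L = 5.

t0 = 5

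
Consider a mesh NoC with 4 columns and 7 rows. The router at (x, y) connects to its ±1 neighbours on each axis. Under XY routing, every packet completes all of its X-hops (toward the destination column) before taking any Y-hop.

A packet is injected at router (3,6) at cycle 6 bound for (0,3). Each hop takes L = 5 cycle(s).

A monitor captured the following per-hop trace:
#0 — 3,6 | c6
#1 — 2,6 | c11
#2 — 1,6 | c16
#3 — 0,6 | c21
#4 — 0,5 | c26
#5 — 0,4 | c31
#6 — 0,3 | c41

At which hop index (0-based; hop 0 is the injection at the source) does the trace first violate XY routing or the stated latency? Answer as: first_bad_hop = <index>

[1] (-1,+0) / 5c ⇒ ok
[2] (-1,+0) / 5c ⇒ ok
[3] (-1,+0) / 5c ⇒ ok
[4] (+0,-1) / 5c ⇒ ok
[5] (+0,-1) / 5c ⇒ ok
[6] (+0,-1) / 10c ⇒ BAD: Δcyc=10≠L

first_bad_hop = 6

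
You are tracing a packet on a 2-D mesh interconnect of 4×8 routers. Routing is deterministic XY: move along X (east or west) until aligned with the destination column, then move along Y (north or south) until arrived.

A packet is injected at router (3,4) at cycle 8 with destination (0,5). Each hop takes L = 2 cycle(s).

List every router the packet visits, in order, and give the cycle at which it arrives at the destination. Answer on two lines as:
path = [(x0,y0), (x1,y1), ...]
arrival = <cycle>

hop 0: (3,4) @ cyc 8
hop 1: (2,4) @ cyc 10  [W]
hop 2: (1,4) @ cyc 12  [W]
hop 3: (0,4) @ cyc 14  [W]
hop 4: (0,5) @ cyc 16  [N]

path = [(3,4), (2,4), (1,4), (0,4), (0,5)]
arrival = 16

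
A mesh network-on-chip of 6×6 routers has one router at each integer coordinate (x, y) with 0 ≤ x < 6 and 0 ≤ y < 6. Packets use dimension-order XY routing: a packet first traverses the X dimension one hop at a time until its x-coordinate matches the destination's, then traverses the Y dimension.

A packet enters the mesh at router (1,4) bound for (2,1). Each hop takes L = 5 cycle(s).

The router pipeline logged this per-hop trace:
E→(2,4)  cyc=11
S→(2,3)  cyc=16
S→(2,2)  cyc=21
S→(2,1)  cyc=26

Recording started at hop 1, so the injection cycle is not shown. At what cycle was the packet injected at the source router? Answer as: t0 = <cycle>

cyc[1] = 11 and cyc[k] = t0 + k·L for every k.
Subtract one hop: t0 = 11 − 5 = 6.

t0 = 6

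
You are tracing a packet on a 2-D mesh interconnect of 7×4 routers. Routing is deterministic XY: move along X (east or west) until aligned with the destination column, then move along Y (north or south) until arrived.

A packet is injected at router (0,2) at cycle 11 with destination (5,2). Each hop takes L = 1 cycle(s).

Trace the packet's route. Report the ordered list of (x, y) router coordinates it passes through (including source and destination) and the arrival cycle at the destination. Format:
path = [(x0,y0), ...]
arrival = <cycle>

t=11: at (0,2)
t=12: at (1,2) after E
t=13: at (2,2) after E
t=14: at (3,2) after E
t=15: at (4,2) after E
t=16: at (5,2) after E

path = [(0,2), (1,2), (2,2), (3,2), (4,2), (5,2)]
arrival = 16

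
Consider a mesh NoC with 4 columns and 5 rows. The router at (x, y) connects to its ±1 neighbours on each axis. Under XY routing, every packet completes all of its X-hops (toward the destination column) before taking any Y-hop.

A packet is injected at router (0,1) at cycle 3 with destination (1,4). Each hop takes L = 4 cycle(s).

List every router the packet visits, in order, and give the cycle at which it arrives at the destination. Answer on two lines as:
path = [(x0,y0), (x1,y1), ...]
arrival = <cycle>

path = [(0,1), (1,1), (1,2), (1,3), (1,4)]
arrival = 19

#0 — 0,1 | c3
#1 — 1,1 | c7 | E
#2 — 1,2 | c11 | N
#3 — 1,3 | c15 | N
#4 — 1,4 | c19 | N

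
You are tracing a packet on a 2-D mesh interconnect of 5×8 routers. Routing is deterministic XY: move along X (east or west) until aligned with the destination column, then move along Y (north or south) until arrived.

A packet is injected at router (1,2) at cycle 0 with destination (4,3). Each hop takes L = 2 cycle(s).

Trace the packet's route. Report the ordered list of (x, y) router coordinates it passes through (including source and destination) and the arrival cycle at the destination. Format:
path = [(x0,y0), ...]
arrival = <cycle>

path = [(1,2), (2,2), (3,2), (4,2), (4,3)]
arrival = 8

#0 — 1,2 | c0
#1 — 2,2 | c2 | E
#2 — 3,2 | c4 | E
#3 — 4,2 | c6 | E
#4 — 4,3 | c8 | N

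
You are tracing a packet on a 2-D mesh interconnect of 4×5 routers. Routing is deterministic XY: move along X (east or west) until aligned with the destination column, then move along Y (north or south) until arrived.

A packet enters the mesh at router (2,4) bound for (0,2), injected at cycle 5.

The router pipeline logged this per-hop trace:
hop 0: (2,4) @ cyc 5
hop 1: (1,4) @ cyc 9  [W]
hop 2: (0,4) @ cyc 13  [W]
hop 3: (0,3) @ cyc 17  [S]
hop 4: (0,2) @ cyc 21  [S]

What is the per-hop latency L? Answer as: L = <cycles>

L = 4

Δcyc across hop 0→1: 9 − 5 = 4.
That increment is L by definition: L = 4.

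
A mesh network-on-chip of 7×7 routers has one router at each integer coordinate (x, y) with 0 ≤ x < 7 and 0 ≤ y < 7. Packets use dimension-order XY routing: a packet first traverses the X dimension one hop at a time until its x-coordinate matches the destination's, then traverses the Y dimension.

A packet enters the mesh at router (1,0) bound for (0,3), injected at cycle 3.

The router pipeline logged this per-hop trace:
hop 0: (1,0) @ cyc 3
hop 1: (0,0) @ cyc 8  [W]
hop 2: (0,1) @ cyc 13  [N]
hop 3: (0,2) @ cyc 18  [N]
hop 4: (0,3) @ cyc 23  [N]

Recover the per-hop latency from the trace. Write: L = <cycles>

L = 5

From hop 0 (3) to hop 1 (8): +5 cycles.
One hop costs L cycles, so L = 5.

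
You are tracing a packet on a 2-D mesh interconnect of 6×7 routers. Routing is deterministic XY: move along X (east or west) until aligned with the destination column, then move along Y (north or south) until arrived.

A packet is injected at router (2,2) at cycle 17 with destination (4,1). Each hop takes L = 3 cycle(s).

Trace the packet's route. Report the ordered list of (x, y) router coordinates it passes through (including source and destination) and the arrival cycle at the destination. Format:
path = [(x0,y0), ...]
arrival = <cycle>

hop 0: (2,2) @ cyc 17
hop 1: (3,2) @ cyc 20  [E]
hop 2: (4,2) @ cyc 23  [E]
hop 3: (4,1) @ cyc 26  [S]

path = [(2,2), (3,2), (4,2), (4,1)]
arrival = 26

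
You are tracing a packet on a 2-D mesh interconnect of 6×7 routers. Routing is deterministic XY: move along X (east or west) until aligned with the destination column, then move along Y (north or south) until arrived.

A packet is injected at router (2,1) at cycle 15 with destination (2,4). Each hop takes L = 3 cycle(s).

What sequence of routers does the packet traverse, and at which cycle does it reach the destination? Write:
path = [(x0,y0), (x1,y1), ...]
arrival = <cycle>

path = [(2,1), (2,2), (2,3), (2,4)]
arrival = 24

  0. router=(2,1) cycle=15 (inject)
  1. router=(2,2) cycle=18 dir=N
  2. router=(2,3) cycle=21 dir=N
  3. router=(2,4) cycle=24 dir=N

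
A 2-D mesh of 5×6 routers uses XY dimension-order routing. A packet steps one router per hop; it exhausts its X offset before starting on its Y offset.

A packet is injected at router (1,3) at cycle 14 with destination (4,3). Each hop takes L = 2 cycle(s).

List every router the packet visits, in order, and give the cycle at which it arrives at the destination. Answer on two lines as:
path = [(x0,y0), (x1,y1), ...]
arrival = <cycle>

hop 0: (1,3) @ cyc 14
hop 1: (2,3) @ cyc 16  [E]
hop 2: (3,3) @ cyc 18  [E]
hop 3: (4,3) @ cyc 20  [E]

path = [(1,3), (2,3), (3,3), (4,3)]
arrival = 20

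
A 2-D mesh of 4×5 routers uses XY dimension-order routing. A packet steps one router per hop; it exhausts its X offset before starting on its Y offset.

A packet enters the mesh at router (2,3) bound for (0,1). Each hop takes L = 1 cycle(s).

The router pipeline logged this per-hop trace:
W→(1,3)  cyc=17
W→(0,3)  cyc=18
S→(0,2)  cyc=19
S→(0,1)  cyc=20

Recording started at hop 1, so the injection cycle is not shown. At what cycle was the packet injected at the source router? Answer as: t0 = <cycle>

At hop 1 the cycle is 17; in general cyc_k = t0 + kL.
So t0 = 17 − 1·1 = 16.

t0 = 16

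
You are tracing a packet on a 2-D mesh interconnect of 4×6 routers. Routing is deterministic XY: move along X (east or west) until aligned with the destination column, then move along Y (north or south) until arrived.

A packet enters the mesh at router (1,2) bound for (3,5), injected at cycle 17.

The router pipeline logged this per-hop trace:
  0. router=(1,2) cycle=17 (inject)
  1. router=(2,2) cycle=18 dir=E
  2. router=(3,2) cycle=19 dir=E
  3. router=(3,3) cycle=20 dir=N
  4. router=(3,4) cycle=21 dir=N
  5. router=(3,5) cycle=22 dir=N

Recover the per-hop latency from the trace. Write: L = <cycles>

L = 1

From hop 0 (17) to hop 1 (18): +1 cycles.
One hop costs L cycles, so L = 1.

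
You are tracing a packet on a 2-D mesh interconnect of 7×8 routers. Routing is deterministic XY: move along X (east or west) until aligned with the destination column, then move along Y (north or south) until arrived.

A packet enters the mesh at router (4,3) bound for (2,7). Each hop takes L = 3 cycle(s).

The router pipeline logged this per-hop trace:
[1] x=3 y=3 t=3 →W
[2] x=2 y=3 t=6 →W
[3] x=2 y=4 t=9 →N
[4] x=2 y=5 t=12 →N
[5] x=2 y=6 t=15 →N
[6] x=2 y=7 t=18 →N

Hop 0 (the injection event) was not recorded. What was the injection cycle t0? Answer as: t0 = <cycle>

cyc[1] = 3 and cyc[k] = t0 + k·L for every k.
Subtract one hop: t0 = 3 − 3 = 0.

t0 = 0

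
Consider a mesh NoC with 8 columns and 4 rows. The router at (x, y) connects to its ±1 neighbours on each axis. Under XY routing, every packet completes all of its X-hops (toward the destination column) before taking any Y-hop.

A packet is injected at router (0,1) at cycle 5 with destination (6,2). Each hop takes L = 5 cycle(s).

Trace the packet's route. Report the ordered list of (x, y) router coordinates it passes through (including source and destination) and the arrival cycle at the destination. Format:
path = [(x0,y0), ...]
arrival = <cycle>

hop 0: (0,1) @ cyc 5
hop 1: (1,1) @ cyc 10  [E]
hop 2: (2,1) @ cyc 15  [E]
hop 3: (3,1) @ cyc 20  [E]
hop 4: (4,1) @ cyc 25  [E]
hop 5: (5,1) @ cyc 30  [E]
hop 6: (6,1) @ cyc 35  [E]
hop 7: (6,2) @ cyc 40  [N]

path = [(0,1), (1,1), (2,1), (3,1), (4,1), (5,1), (6,1), (6,2)]
arrival = 40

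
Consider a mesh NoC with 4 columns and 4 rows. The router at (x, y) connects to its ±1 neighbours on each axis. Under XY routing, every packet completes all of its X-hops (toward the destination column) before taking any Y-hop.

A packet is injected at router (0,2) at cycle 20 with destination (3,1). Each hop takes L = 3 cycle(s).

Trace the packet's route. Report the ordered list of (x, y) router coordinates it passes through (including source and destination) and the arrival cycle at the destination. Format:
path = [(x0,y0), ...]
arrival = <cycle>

src (0,2)  cyc=20
E→(1,2)  cyc=23
E→(2,2)  cyc=26
E→(3,2)  cyc=29
S→(3,1)  cyc=32

path = [(0,2), (1,2), (2,2), (3,2), (3,1)]
arrival = 32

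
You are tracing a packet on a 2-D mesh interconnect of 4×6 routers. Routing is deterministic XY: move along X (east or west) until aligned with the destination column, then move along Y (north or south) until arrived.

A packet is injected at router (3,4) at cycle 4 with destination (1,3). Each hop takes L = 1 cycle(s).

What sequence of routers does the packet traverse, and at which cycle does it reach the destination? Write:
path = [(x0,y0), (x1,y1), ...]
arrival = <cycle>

path = [(3,4), (2,4), (1,4), (1,3)]
arrival = 7

[0] x=3 y=4 t=4
[1] x=2 y=4 t=5 →W
[2] x=1 y=4 t=6 →W
[3] x=1 y=3 t=7 →S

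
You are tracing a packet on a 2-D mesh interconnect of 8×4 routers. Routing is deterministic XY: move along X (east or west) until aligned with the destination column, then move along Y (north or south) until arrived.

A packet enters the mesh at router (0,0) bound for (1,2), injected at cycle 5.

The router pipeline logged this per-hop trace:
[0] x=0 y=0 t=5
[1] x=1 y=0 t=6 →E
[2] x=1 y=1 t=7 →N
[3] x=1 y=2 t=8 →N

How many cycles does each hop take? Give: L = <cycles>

L = 1

Between hops 0 and 1 the cycle counter advances 6 − 5 = 1.
Each hop adds L, hence L = 1.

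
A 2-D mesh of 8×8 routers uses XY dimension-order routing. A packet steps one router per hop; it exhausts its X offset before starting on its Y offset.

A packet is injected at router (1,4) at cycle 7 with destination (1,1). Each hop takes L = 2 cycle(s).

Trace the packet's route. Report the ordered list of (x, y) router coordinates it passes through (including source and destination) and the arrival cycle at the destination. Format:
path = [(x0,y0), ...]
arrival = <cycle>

path = [(1,4), (1,3), (1,2), (1,1)]
arrival = 13

[0] x=1 y=4 t=7
[1] x=1 y=3 t=9 →S
[2] x=1 y=2 t=11 →S
[3] x=1 y=1 t=13 →S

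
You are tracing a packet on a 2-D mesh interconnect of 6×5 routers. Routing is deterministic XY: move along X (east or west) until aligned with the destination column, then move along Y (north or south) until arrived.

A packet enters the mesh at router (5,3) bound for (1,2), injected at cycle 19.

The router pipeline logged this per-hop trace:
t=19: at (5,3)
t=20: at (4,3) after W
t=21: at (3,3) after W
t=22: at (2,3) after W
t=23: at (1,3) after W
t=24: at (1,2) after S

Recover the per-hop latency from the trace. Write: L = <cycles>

From hop 0 (19) to hop 1 (20): +1 cycles.
Each hop adds L, hence L = 1.

L = 1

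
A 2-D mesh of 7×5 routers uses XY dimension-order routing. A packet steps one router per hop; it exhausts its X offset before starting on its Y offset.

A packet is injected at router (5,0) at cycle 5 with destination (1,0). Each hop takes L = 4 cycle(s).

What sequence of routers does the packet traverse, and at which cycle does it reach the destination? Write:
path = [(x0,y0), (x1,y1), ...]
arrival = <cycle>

t=5: at (5,0)
t=9: at (4,0) after W
t=13: at (3,0) after W
t=17: at (2,0) after W
t=21: at (1,0) after W

path = [(5,0), (4,0), (3,0), (2,0), (1,0)]
arrival = 21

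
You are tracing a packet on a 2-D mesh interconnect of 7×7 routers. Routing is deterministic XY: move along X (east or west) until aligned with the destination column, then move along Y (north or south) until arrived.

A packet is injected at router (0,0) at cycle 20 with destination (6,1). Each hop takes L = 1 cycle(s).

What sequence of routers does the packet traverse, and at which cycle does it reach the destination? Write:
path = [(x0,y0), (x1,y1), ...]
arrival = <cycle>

#0 — 0,0 | c20
#1 — 1,0 | c21 | E
#2 — 2,0 | c22 | E
#3 — 3,0 | c23 | E
#4 — 4,0 | c24 | E
#5 — 5,0 | c25 | E
#6 — 6,0 | c26 | E
#7 — 6,1 | c27 | N

path = [(0,0), (1,0), (2,0), (3,0), (4,0), (5,0), (6,0), (6,1)]
arrival = 27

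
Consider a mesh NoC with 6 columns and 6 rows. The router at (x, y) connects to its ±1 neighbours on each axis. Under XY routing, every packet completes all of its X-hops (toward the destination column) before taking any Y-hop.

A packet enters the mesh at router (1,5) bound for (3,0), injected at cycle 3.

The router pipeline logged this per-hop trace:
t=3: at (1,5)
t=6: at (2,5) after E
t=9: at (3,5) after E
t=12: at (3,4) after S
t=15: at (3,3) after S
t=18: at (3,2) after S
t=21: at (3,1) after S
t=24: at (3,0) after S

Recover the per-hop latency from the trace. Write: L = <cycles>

L = 3

cyc[1] − cyc[0] = 6 − 3 = 3.
Each hop adds L, hence L = 3.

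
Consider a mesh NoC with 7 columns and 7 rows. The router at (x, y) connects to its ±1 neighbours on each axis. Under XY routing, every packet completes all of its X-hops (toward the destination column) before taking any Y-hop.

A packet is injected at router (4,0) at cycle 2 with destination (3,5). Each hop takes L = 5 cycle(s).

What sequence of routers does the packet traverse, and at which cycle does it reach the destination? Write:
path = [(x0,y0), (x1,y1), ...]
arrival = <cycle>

path = [(4,0), (3,0), (3,1), (3,2), (3,3), (3,4), (3,5)]
arrival = 32

t=2: at (4,0)
t=7: at (3,0) after W
t=12: at (3,1) after N
t=17: at (3,2) after N
t=22: at (3,3) after N
t=27: at (3,4) after N
t=32: at (3,5) after N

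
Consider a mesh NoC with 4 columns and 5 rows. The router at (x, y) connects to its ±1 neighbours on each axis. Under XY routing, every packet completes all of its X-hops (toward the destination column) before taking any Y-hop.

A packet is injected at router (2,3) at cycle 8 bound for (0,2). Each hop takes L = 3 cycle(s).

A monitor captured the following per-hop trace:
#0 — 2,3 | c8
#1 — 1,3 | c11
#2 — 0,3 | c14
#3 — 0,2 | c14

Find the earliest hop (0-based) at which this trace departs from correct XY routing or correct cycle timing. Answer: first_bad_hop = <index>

hop 1: step (-1,+0), +3 cyc — ok
hop 2: step (-1,+0), +3 cyc — ok
hop 3: step (+0,-1), +0 cyc — BAD: Δcyc=0≠L

first_bad_hop = 3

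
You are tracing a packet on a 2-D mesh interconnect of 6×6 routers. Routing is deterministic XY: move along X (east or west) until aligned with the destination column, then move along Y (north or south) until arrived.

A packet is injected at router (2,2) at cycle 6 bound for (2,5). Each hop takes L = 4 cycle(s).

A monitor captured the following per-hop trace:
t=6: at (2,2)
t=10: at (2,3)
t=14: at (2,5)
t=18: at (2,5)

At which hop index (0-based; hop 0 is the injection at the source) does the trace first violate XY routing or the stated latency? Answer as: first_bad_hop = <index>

hop 1: step (+0,+1), +4 cyc — ok
hop 2: step (+0,+2), +4 cyc — BAD: non-unit step

first_bad_hop = 2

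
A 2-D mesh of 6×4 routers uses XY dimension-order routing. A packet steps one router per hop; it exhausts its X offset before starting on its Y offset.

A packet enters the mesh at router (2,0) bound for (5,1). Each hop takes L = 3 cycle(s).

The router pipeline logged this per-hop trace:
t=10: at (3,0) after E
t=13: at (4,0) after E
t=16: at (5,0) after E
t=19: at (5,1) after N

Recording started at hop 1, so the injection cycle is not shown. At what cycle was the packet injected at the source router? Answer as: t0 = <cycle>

Hop 1 reached at cycle 10; hop k is at t0 + k·L.
Subtract one hop: t0 = 10 − 3 = 7.

t0 = 7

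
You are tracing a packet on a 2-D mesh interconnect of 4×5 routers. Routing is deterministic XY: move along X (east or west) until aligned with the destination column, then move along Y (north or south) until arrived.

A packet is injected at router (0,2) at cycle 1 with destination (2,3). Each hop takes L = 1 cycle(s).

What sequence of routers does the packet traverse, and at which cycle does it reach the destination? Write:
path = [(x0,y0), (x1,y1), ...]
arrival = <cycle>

src (0,2)  cyc=1
E→(1,2)  cyc=2
E→(2,2)  cyc=3
N→(2,3)  cyc=4

path = [(0,2), (1,2), (2,2), (2,3)]
arrival = 4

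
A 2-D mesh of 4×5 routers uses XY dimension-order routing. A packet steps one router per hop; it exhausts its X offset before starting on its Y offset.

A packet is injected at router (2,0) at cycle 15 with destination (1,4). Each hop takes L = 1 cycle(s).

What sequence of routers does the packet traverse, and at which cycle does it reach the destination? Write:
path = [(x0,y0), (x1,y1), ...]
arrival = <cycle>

path = [(2,0), (1,0), (1,1), (1,2), (1,3), (1,4)]
arrival = 20

hop 0: (2,0) @ cyc 15
hop 1: (1,0) @ cyc 16  [W]
hop 2: (1,1) @ cyc 17  [N]
hop 3: (1,2) @ cyc 18  [N]
hop 4: (1,3) @ cyc 19  [N]
hop 5: (1,4) @ cyc 20  [N]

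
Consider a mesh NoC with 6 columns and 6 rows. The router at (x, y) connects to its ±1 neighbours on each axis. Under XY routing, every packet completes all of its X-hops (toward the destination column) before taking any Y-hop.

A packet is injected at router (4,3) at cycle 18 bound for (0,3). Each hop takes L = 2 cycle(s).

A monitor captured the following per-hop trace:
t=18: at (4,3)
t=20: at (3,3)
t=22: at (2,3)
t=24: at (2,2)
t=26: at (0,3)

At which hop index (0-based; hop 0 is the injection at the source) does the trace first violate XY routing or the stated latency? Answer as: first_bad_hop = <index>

hop 1: step (-1,+0), +2 cyc — ok
hop 2: step (-1,+0), +2 cyc — ok
hop 3: step (+0,-1), +2 cyc — BAD: Y-move but x=2≠0

first_bad_hop = 3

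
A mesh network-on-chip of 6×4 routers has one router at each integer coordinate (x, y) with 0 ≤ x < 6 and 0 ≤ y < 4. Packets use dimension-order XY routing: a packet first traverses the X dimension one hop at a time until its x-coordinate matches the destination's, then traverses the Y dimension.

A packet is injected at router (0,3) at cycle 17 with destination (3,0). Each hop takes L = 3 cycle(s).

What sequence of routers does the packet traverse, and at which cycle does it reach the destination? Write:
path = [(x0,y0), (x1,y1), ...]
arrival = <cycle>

path = [(0,3), (1,3), (2,3), (3,3), (3,2), (3,1), (3,0)]
arrival = 35

[0] x=0 y=3 t=17
[1] x=1 y=3 t=20 →E
[2] x=2 y=3 t=23 →E
[3] x=3 y=3 t=26 →E
[4] x=3 y=2 t=29 →S
[5] x=3 y=1 t=32 →S
[6] x=3 y=0 t=35 →S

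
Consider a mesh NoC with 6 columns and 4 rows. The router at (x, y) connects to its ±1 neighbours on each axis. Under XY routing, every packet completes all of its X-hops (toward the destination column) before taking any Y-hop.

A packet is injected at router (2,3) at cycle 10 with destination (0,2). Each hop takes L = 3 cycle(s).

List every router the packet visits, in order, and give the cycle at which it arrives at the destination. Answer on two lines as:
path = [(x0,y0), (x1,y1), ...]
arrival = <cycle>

path = [(2,3), (1,3), (0,3), (0,2)]
arrival = 19

#0 — 2,3 | c10
#1 — 1,3 | c13 | W
#2 — 0,3 | c16 | W
#3 — 0,2 | c19 | S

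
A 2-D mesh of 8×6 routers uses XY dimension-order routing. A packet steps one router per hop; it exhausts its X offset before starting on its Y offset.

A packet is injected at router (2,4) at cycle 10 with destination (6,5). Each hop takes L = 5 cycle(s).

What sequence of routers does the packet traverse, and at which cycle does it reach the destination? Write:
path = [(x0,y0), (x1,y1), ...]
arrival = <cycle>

path = [(2,4), (3,4), (4,4), (5,4), (6,4), (6,5)]
arrival = 35

t=10: at (2,4)
t=15: at (3,4) after E
t=20: at (4,4) after E
t=25: at (5,4) after E
t=30: at (6,4) after E
t=35: at (6,5) after N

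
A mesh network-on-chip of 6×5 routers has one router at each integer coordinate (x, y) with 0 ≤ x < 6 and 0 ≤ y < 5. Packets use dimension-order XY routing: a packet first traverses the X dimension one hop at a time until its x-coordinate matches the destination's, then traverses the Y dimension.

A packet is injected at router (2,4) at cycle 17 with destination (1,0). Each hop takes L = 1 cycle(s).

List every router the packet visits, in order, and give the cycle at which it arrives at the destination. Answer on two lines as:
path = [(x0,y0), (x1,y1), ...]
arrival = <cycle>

t=17: at (2,4)
t=18: at (1,4) after W
t=19: at (1,3) after S
t=20: at (1,2) after S
t=21: at (1,1) after S
t=22: at (1,0) after S

path = [(2,4), (1,4), (1,3), (1,2), (1,1), (1,0)]
arrival = 22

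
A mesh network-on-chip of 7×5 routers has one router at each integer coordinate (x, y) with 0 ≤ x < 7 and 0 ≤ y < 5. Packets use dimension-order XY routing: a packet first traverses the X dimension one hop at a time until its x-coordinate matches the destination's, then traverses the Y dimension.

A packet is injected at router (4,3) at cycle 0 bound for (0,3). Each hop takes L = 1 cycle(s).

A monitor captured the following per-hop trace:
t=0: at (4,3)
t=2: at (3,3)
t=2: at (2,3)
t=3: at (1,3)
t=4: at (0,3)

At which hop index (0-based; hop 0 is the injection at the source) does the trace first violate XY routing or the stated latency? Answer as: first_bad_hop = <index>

first_bad_hop = 1

hop 1: step (-1,+0), +2 cyc — BAD: Δcyc=2≠L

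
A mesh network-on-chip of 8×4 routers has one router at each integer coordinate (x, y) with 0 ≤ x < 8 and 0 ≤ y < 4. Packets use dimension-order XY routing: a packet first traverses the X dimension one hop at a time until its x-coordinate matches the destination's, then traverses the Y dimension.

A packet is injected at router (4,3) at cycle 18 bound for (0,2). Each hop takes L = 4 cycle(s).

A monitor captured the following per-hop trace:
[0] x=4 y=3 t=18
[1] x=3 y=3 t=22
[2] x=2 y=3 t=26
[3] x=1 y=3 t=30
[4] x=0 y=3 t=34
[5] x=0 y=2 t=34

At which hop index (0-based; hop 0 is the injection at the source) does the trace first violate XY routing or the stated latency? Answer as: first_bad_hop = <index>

  1: Δx=-1 Δy=+0 Δt=4 [ok]
  2: Δx=-1 Δy=+0 Δt=4 [ok]
  3: Δx=-1 Δy=+0 Δt=4 [ok]
  4: Δx=-1 Δy=+0 Δt=4 [ok]
  5: Δx=+0 Δy=-1 Δt=0 [BAD: Δcyc=0≠L]

first_bad_hop = 5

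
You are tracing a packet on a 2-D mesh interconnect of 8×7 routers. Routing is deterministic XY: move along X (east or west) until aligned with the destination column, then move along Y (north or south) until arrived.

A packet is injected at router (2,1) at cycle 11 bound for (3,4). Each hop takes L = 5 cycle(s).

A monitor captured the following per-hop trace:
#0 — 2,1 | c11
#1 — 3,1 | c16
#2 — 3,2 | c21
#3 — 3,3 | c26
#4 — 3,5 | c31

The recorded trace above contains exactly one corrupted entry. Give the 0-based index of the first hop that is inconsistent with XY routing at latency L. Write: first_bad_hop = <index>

first_bad_hop = 4

  1: Δx=+1 Δy=+0 Δt=5 [ok]
  2: Δx=+0 Δy=+1 Δt=5 [ok]
  3: Δx=+0 Δy=+1 Δt=5 [ok]
  4: Δx=+0 Δy=+2 Δt=5 [BAD: non-unit step]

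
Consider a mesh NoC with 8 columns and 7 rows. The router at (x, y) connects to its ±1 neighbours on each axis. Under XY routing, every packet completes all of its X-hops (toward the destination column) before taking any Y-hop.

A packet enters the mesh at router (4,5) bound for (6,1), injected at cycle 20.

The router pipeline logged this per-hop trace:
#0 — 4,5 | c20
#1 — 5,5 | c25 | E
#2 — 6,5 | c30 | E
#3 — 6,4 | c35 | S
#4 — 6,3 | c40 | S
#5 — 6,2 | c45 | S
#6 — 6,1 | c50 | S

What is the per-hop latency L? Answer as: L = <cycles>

Δcyc across hop 0→1: 25 − 20 = 5.
One hop costs L cycles, so L = 5.

L = 5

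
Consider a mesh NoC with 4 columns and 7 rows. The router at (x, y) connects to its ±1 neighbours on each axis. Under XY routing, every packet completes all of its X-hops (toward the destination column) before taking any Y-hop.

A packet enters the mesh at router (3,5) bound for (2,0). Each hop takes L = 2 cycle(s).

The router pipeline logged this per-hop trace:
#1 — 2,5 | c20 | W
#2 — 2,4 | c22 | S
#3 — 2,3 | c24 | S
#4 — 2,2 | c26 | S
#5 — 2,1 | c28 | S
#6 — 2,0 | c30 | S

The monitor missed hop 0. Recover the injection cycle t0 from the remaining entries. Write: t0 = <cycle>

Hop 1 reached at cycle 20; hop k is at t0 + k·L.
Subtract one hop: t0 = 20 − 2 = 18.

t0 = 18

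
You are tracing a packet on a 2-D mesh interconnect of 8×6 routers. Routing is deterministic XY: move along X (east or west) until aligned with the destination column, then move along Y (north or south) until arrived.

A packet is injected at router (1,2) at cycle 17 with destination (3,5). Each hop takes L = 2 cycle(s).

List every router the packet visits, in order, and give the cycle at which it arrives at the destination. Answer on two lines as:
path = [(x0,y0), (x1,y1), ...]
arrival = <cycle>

#0 — 1,2 | c17
#1 — 2,2 | c19 | E
#2 — 3,2 | c21 | E
#3 — 3,3 | c23 | N
#4 — 3,4 | c25 | N
#5 — 3,5 | c27 | N

path = [(1,2), (2,2), (3,2), (3,3), (3,4), (3,5)]
arrival = 27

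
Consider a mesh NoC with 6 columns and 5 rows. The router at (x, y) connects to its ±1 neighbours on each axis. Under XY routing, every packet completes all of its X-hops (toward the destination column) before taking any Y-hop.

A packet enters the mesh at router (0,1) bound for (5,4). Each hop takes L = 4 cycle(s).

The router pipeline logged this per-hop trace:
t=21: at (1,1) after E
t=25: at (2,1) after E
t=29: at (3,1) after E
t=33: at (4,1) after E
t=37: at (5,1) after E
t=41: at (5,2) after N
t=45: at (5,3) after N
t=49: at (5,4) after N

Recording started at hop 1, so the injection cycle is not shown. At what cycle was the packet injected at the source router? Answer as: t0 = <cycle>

Hop 1 reached at cycle 21; hop k is at t0 + k·L.
t0 = cyc[1] − L = 21 − 4 = 17.

t0 = 17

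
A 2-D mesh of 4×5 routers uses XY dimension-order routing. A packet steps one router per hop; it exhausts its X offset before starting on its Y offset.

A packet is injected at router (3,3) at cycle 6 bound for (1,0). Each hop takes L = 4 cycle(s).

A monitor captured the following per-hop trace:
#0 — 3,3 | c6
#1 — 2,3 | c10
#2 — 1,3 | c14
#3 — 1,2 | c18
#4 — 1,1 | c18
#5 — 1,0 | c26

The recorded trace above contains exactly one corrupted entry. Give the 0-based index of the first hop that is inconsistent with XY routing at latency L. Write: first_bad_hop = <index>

check 1→ d=(-1,0) cyc+4: ok
check 2→ d=(-1,0) cyc+4: ok
check 3→ d=(0,-1) cyc+4: ok
check 4→ d=(0,-1) cyc+0: BAD: Δcyc=0≠L

first_bad_hop = 4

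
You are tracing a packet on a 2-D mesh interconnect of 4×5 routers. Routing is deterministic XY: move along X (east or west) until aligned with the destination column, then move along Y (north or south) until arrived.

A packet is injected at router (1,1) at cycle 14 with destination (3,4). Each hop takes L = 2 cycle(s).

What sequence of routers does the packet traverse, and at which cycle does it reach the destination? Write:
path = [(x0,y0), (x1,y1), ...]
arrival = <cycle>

  0. router=(1,1) cycle=14 (inject)
  1. router=(2,1) cycle=16 dir=E
  2. router=(3,1) cycle=18 dir=E
  3. router=(3,2) cycle=20 dir=N
  4. router=(3,3) cycle=22 dir=N
  5. router=(3,4) cycle=24 dir=N

path = [(1,1), (2,1), (3,1), (3,2), (3,3), (3,4)]
arrival = 24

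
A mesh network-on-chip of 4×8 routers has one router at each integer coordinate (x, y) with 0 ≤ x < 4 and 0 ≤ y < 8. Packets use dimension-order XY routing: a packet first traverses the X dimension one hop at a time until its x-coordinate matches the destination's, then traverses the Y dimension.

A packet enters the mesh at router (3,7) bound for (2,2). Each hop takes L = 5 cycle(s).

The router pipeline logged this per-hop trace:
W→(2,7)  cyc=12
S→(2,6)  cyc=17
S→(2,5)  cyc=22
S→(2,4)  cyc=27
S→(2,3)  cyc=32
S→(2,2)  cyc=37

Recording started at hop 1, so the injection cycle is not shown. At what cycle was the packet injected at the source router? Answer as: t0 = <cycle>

cyc[1] = 12 and cyc[k] = t0 + k·L for every k.
Therefore t0 = 12 − L = 7.

t0 = 7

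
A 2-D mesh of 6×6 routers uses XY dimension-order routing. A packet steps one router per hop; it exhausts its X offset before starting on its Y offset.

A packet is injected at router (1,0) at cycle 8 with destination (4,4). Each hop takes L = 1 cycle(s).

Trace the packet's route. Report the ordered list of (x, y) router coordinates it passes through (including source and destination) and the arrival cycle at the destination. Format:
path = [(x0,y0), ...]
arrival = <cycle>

src (1,0)  cyc=8
E→(2,0)  cyc=9
E→(3,0)  cyc=10
E→(4,0)  cyc=11
N→(4,1)  cyc=12
N→(4,2)  cyc=13
N→(4,3)  cyc=14
N→(4,4)  cyc=15

path = [(1,0), (2,0), (3,0), (4,0), (4,1), (4,2), (4,3), (4,4)]
arrival = 15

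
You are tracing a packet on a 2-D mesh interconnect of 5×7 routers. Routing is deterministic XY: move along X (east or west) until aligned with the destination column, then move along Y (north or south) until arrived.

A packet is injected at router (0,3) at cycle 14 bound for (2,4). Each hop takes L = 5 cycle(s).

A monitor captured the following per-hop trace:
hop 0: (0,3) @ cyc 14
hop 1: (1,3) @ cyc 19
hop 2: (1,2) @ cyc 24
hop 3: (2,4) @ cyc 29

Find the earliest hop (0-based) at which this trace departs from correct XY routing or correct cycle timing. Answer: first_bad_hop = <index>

hop 1: step (+1,+0), +5 cyc — ok
hop 2: step (+0,-1), +5 cyc — BAD: Y-move but x=1≠2

first_bad_hop = 2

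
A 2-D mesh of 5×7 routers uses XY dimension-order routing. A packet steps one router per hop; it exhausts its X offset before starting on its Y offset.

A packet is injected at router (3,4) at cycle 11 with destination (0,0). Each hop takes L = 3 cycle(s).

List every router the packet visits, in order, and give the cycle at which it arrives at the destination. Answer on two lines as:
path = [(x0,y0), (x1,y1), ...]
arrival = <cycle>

path = [(3,4), (2,4), (1,4), (0,4), (0,3), (0,2), (0,1), (0,0)]
arrival = 32

[0] x=3 y=4 t=11
[1] x=2 y=4 t=14 →W
[2] x=1 y=4 t=17 →W
[3] x=0 y=4 t=20 →W
[4] x=0 y=3 t=23 →S
[5] x=0 y=2 t=26 →S
[6] x=0 y=1 t=29 →S
[7] x=0 y=0 t=32 →S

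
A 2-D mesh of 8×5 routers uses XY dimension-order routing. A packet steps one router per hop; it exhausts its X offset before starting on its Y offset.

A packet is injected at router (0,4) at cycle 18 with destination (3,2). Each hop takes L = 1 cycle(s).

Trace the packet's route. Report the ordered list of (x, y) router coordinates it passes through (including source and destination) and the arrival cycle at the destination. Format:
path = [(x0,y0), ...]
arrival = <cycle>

  0. router=(0,4) cycle=18 (inject)
  1. router=(1,4) cycle=19 dir=E
  2. router=(2,4) cycle=20 dir=E
  3. router=(3,4) cycle=21 dir=E
  4. router=(3,3) cycle=22 dir=S
  5. router=(3,2) cycle=23 dir=S

path = [(0,4), (1,4), (2,4), (3,4), (3,3), (3,2)]
arrival = 23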